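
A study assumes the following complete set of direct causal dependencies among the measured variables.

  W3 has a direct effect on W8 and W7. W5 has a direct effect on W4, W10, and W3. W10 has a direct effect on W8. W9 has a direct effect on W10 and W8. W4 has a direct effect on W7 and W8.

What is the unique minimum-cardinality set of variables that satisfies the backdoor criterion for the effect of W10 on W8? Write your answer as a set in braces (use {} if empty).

Variables eligible for adjustment (non-descendants of W10, excluding W10 and W8): {W3, W4, W5, W7, W9}.
Backdoor paths from W10 to W8:
  P1: W10 <- W5 -> W4 -> W7 <- W3 -> W8
  P2: W10 <- W5 -> W4 -> W8
  P3: W10 <- W5 -> W3 -> W7 <- W4 -> W8
  P4: W10 <- W5 -> W3 -> W8
  P5: W10 <- W9 -> W8
The empty set is not sufficient: P2 (W10 <- W5 -> W4 -> W8) has no collider blocking it and no conditioned non-collider, so it is open.
Try {W5, W9}:
  P1: blocked at fork node W5 ∈ conditioning set.
  P2: blocked at fork node W5 ∈ conditioning set.
  P3: blocked at fork node W5 ∈ conditioning set.
  P4: blocked at fork node W5 ∈ conditioning set.
  P5: blocked at fork node W9 ∈ conditioning set.
{W5, W9} contains no descendant of W10 and blocks every backdoor path.
Every element of {W5, W9} is needed (dropping W5 leaves P2 open; dropping W9 leaves P5 open), so no proper subset is valid.
Among all size-2 subsets of the eligible variables, only {W5, W9} blocks every backdoor path, so it is the unique smallest valid adjustment set.

{W5, W9}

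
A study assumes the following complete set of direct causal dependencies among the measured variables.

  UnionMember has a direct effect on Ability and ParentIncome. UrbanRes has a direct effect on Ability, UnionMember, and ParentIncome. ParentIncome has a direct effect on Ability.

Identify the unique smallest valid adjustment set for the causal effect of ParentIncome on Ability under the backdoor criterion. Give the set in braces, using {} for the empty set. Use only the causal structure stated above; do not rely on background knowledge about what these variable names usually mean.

{UnionMember, UrbanRes}

Variables eligible for adjustment (non-descendants of ParentIncome, excluding ParentIncome and Ability): {UnionMember, UrbanRes}.
Backdoor paths from ParentIncome to Ability:
  P1: ParentIncome <- UrbanRes -> UnionMember -> Ability
  P2: ParentIncome <- UrbanRes -> Ability
  P3: ParentIncome <- UnionMember <- UrbanRes -> Ability
  P4: ParentIncome <- UnionMember -> Ability
The empty set is not sufficient: P1 (ParentIncome <- UrbanRes -> UnionMember -> Ability) has no collider blocking it and no conditioned non-collider, so it is open.
Try {UnionMember, UrbanRes}:
  P1: blocked at fork node UrbanRes ∈ conditioning set.
  P2: blocked at fork node UrbanRes ∈ conditioning set.
  P3: blocked at chain node UnionMember ∈ conditioning set.
  P4: blocked at fork node UnionMember ∈ conditioning set.
{UnionMember, UrbanRes} contains no descendant of ParentIncome and blocks every backdoor path.
Every element of {UnionMember, UrbanRes} is needed (dropping UnionMember leaves P4 open; dropping UrbanRes leaves P2 open), so no proper subset is valid.
Among all size-2 subsets of the eligible variables, only {UnionMember, UrbanRes} blocks every backdoor path, so it is the unique smallest valid adjustment set.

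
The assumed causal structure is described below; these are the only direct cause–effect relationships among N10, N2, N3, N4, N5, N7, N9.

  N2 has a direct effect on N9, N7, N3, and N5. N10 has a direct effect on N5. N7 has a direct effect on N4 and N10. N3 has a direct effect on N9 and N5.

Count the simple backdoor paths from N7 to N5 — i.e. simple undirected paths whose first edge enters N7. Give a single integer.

3

A backdoor path from N7 to N5 is any simple undirected path whose first edge points into N7 (i.e. leaves N7 via a parent).
Parents of N7: {N2}.
Enumerating:
  P1: N7 <- N2 -> N3 -> N5
  P2: N7 <- N2 -> N9 <- N3 -> N5
  P3: N7 <- N2 -> N5
That exhausts the simple backdoor paths. Count: 3.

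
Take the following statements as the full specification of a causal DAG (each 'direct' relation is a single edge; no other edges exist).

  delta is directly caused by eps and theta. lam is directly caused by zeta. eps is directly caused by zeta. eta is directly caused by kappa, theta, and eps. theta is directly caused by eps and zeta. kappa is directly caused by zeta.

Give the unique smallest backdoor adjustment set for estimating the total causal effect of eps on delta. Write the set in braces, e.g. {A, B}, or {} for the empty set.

Variables eligible for adjustment (non-descendants of eps, excluding eps and delta): {kappa, lam, zeta}.
Backdoor paths from eps to delta:
  P1: eps <- zeta -> kappa -> eta <- theta -> delta
  P2: eps <- zeta -> theta -> delta
The empty set is not sufficient: P2 (eps <- zeta -> theta -> delta) has no collider blocking it and no conditioned non-collider, so it is open.
Try {zeta}:
  P1: blocked at fork node zeta ∈ conditioning set.
  P2: blocked at fork node zeta ∈ conditioning set.
{zeta} contains no descendant of eps and blocks every backdoor path.
No other singleton works — e.g. {kappa} leaves P2 open — so {zeta} is the unique smallest valid adjustment set.

{zeta}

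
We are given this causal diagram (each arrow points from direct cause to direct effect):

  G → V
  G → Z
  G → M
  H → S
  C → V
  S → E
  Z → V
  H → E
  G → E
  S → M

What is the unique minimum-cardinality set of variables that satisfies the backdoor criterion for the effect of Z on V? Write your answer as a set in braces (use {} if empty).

Variables eligible for adjustment (non-descendants of Z, excluding Z and V): {C, E, G, H, M, S}.
Backdoor paths from Z to V:
  P1: Z <- G -> V
The empty set is not sufficient: P1 (Z <- G -> V) has no collider blocking it and no conditioned non-collider, so it is open.
Try {G}:
  P1: blocked at fork node G ∈ conditioning set.
{G} contains no descendant of Z and blocks every backdoor path.
No other singleton works — e.g. {H} leaves P1 open — so {G} is the unique smallest valid adjustment set.

{G}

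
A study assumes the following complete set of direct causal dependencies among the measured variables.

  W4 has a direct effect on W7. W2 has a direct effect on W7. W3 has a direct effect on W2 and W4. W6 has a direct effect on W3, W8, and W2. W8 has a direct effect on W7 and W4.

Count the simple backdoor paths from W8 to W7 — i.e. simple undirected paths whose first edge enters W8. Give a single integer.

A backdoor path from W8 to W7 is any simple undirected path whose first edge points into W8 (i.e. leaves W8 via a parent).
Parents of W8: {W6}.
Enumerating:
  P1: W8 <- W6 -> W3 -> W2 -> W7
  P2: W8 <- W6 -> W3 -> W4 -> W7
  P3: W8 <- W6 -> W2 <- W3 -> W4 -> W7
  P4: W8 <- W6 -> W2 -> W7
That exhausts the simple backdoor paths. Count: 4.

4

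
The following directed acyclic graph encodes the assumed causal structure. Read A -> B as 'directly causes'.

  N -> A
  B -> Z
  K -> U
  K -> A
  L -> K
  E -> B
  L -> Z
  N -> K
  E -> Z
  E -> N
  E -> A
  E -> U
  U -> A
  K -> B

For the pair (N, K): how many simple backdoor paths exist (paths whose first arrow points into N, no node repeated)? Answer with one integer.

A backdoor path from N to K is any simple undirected path whose first edge points into N (i.e. leaves N via a parent).
Parents of N: {E}.
Enumerating:
  P1: N <- E -> B <- K
  P2: N <- E -> B -> Z <- L -> K
  P3: N <- E -> Z <- L -> K
  P4: N <- E -> Z <- B <- K
  P5: N <- E -> U <- K
  P6: N <- E -> U -> A <- K
  P7: N <- E -> A <- K
  P8: N <- E -> A <- U <- K
That exhausts the simple backdoor paths. Count: 8.

8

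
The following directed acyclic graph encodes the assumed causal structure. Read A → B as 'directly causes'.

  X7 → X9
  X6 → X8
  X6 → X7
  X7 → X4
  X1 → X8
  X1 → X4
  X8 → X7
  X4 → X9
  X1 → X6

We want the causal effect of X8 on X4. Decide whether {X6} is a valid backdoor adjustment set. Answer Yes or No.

No

Backdoor paths from X8 to X4 (paths whose first edge points into X8):
  P1: X8 <- X1 -> X6 -> X7 -> X4
  P2: X8 <- X1 -> X6 -> X7 -> X9 <- X4
  P3: X8 <- X1 -> X4
  P4: X8 <- X6 <- X1 -> X4
  P5: X8 <- X6 -> X7 -> X4
  P6: X8 <- X6 -> X7 -> X9 <- X4
Condition 1 (no descendant of X8 in the set): holds — descendants of X8 are {X4, X7, X9}; none are in {X6}.
Condition 2 (every backdoor path blocked by {X6}):
  P1: blocked at chain node X6 ∈ conditioning set.
  P2: blocked at chain node X6 ∈ conditioning set.
  P3: open — no interior node is in the conditioning set.
  P4: blocked at chain node X6 ∈ conditioning set.
  P5: blocked at fork node X6 ∈ conditioning set.
  P6: blocked at fork node X6 ∈ conditioning set.
{X6} does not satisfy the backdoor criterion.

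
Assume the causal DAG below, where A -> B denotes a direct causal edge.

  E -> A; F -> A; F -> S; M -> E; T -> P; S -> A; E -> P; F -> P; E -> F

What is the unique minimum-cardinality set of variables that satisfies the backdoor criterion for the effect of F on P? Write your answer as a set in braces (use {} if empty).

Variables eligible for adjustment (non-descendants of F, excluding F and P): {E, M, T}.
Backdoor paths from F to P:
  P1: F <- E -> P
The empty set is not sufficient: P1 (F <- E -> P) has no collider blocking it and no conditioned non-collider, so it is open.
Try {E}:
  P1: blocked at fork node E ∈ conditioning set.
{E} contains no descendant of F and blocks every backdoor path.
No other singleton works — e.g. {M} leaves P1 open — so {E} is the unique smallest valid adjustment set.

{E}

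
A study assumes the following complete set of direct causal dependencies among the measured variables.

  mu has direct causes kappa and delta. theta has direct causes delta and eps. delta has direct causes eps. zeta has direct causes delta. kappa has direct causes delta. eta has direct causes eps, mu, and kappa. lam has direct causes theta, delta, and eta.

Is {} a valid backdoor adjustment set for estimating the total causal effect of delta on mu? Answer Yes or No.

Backdoor paths from delta to mu (paths whose first edge points into delta):
  P1: delta <- eps -> theta -> lam <- eta <- kappa -> mu
  P2: delta <- eps -> theta -> lam <- eta <- mu
  P3: delta <- eps -> eta <- kappa -> mu
  P4: delta <- eps -> eta <- mu
Condition 1 (no descendant of delta in the set): holds — descendants of delta are {eta, kappa, lam, mu, theta, zeta}; none are in {}.
Condition 2 (every backdoor path blocked by {}):
  P1: blocked at collider lam (neither it nor any descendant is in the conditioning set).
  P2: blocked at collider lam (neither it nor any descendant is in the conditioning set).
  P3: blocked at collider eta (neither it nor any descendant is in the conditioning set).
  P4: blocked at collider eta (neither it nor any descendant is in the conditioning set).
{} satisfies the backdoor criterion.

Yes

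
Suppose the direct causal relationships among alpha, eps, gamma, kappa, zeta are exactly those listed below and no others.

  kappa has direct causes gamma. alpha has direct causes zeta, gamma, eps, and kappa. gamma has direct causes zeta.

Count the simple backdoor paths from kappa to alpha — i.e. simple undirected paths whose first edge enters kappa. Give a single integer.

A backdoor path from kappa to alpha is any simple undirected path whose first edge points into kappa (i.e. leaves kappa via a parent).
Parents of kappa: {gamma}.
Enumerating:
  P1: kappa <- gamma <- zeta -> alpha
  P2: kappa <- gamma -> alpha
That exhausts the simple backdoor paths. Count: 2.

2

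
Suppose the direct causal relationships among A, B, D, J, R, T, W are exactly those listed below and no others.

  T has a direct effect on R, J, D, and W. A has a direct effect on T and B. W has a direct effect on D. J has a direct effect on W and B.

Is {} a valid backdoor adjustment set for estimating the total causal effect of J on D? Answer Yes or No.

No

Backdoor paths from J to D (paths whose first edge points into J):
  P1: J <- T -> W -> D
  P2: J <- T -> D
Condition 1 (no descendant of J in the set): holds — descendants of J are {B, D, W}; none are in {}.
Condition 2 (every backdoor path blocked by {}):
  P1: open — no interior node is in the conditioning set.
  P2: open — no interior node is in the conditioning set.
{} does not satisfy the backdoor criterion.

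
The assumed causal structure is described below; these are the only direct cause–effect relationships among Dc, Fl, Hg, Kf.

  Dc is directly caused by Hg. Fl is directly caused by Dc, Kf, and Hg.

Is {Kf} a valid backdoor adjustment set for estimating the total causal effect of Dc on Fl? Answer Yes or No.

No

Backdoor paths from Dc to Fl (paths whose first edge points into Dc):
  P1: Dc <- Hg -> Fl
Condition 1 (no descendant of Dc in the set): holds — descendants of Dc are {Fl}; none are in {Kf}.
Condition 2 (every backdoor path blocked by {Kf}):
  P1: open — no interior node is in the conditioning set.
{Kf} does not satisfy the backdoor criterion.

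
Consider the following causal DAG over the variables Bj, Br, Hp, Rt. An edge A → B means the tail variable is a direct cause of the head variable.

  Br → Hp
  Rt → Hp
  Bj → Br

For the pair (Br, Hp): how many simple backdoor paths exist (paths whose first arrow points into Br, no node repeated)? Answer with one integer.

0

A backdoor path from Br to Hp is any simple undirected path whose first edge points into Br (i.e. leaves Br via a parent).
Parents of Br: {Bj}.
No simple path from any parent of Br reaches Hp without revisiting Br, so there are no backdoor paths.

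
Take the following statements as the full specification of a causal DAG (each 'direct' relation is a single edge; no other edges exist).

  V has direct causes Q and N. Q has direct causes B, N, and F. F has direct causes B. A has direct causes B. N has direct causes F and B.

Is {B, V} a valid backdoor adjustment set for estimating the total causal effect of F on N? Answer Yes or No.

Backdoor paths from F to N (paths whose first edge points into F):
  P1: F <- B -> N
  P2: F <- B -> Q <- N
  P3: F <- B -> Q -> V <- N
Condition 1 (no descendant of F in the set): FAILS — V is a descendant of F.
Condition 2 (every backdoor path blocked by {B, V}):
  P1: blocked at fork node B ∈ conditioning set.
  P2: blocked at fork node B ∈ conditioning set.
  P3: blocked at fork node B ∈ conditioning set.
{B, V} does not satisfy the backdoor criterion.

No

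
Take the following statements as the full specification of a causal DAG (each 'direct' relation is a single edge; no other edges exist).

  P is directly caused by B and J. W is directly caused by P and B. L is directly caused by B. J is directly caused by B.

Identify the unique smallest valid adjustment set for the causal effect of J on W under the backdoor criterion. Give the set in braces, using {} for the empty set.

{B}

Variables eligible for adjustment (non-descendants of J, excluding J and W): {B, L}.
Backdoor paths from J to W:
  P1: J <- B -> P -> W
  P2: J <- B -> W
The empty set is not sufficient: P1 (J <- B -> P -> W) has no collider blocking it and no conditioned non-collider, so it is open.
Try {B}:
  P1: blocked at fork node B ∈ conditioning set.
  P2: blocked at fork node B ∈ conditioning set.
{B} contains no descendant of J and blocks every backdoor path.
No other singleton works — e.g. {L} leaves P1 open — so {B} is the unique smallest valid adjustment set.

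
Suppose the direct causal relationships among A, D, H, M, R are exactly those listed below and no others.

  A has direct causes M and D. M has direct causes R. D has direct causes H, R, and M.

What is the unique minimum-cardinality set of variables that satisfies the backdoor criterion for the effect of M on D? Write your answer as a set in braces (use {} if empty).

{R}

Variables eligible for adjustment (non-descendants of M, excluding M and D): {H, R}.
Backdoor paths from M to D:
  P1: M <- R -> D
The empty set is not sufficient: P1 (M <- R -> D) has no collider blocking it and no conditioned non-collider, so it is open.
Try {R}:
  P1: blocked at fork node R ∈ conditioning set.
{R} contains no descendant of M and blocks every backdoor path.
No other singleton works — e.g. {H} leaves P1 open — so {R} is the unique smallest valid adjustment set.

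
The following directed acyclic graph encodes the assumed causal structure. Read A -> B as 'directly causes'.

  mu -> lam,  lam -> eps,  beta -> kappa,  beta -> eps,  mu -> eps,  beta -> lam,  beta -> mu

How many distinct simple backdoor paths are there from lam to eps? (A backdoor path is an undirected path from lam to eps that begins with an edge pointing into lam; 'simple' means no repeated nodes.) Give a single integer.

4

A backdoor path from lam to eps is any simple undirected path whose first edge points into lam (i.e. leaves lam via a parent).
Parents of lam: {beta, mu}.
Enumerating:
  P1: lam <- beta -> mu -> eps
  P2: lam <- beta -> eps
  P3: lam <- mu <- beta -> eps
  P4: lam <- mu -> eps
That exhausts the simple backdoor paths. Count: 4.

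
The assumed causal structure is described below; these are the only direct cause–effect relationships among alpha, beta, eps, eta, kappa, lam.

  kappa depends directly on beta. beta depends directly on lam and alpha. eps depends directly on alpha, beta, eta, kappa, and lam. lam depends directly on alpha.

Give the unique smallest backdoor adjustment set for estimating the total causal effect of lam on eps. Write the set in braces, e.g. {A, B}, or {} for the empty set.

Variables eligible for adjustment (non-descendants of lam, excluding lam and eps): {alpha, eta}.
Backdoor paths from lam to eps:
  P1: lam <- alpha -> beta -> kappa -> eps
  P2: lam <- alpha -> beta -> eps
  P3: lam <- alpha -> eps
The empty set is not sufficient: P1 (lam <- alpha -> beta -> kappa -> eps) has no collider blocking it and no conditioned non-collider, so it is open.
Try {alpha}:
  P1: blocked at fork node alpha ∈ conditioning set.
  P2: blocked at fork node alpha ∈ conditioning set.
  P3: blocked at fork node alpha ∈ conditioning set.
{alpha} contains no descendant of lam and blocks every backdoor path.
No other singleton works — e.g. {eta} leaves P1 open — so {alpha} is the unique smallest valid adjustment set.

{alpha}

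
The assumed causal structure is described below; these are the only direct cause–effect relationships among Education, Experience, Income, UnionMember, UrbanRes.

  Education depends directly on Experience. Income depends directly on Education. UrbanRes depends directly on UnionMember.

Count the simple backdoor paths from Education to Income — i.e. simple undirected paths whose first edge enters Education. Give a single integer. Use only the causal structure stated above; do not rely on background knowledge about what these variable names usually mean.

0

A backdoor path from Education to Income is any simple undirected path whose first edge points into Education (i.e. leaves Education via a parent).
Parents of Education: {Experience}.
No simple path from any parent of Education reaches Income without revisiting Education, so there are no backdoor paths.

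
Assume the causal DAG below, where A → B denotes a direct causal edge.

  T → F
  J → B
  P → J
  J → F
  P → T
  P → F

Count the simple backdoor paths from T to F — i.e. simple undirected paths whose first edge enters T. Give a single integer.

2

A backdoor path from T to F is any simple undirected path whose first edge points into T (i.e. leaves T via a parent).
Parents of T: {P}.
Enumerating:
  P1: T <- P -> J -> F
  P2: T <- P -> F
That exhausts the simple backdoor paths. Count: 2.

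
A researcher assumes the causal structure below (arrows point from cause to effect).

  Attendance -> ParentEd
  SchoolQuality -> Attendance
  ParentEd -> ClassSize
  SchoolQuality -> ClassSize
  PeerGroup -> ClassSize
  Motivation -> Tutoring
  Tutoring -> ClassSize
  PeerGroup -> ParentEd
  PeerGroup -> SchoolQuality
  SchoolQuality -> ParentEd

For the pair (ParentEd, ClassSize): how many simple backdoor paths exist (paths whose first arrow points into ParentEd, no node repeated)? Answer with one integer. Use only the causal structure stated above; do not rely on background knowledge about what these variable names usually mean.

A backdoor path from ParentEd to ClassSize is any simple undirected path whose first edge points into ParentEd (i.e. leaves ParentEd via a parent).
Parents of ParentEd: {Attendance, PeerGroup, SchoolQuality}.
Enumerating:
  P1: ParentEd <- PeerGroup -> SchoolQuality -> ClassSize
  P2: ParentEd <- PeerGroup -> ClassSize
  P3: ParentEd <- SchoolQuality <- PeerGroup -> ClassSize
  P4: ParentEd <- SchoolQuality -> ClassSize
  P5: ParentEd <- Attendance <- SchoolQuality <- PeerGroup -> ClassSize
  P6: ParentEd <- Attendance <- SchoolQuality -> ClassSize
That exhausts the simple backdoor paths. Count: 6.

6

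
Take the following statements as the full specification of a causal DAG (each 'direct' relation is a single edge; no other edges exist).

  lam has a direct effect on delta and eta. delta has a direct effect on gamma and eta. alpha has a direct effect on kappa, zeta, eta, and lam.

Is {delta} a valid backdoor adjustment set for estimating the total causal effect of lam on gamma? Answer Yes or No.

Backdoor paths from lam to gamma (paths whose first edge points into lam):
  P1: lam <- alpha -> eta <- delta -> gamma
Condition 1 (no descendant of lam in the set): FAILS — delta is a descendant of lam.
Condition 2 (every backdoor path blocked by {delta}):
  P1: blocked at collider eta (neither it nor any descendant is in the conditioning set).
{delta} does not satisfy the backdoor criterion.

No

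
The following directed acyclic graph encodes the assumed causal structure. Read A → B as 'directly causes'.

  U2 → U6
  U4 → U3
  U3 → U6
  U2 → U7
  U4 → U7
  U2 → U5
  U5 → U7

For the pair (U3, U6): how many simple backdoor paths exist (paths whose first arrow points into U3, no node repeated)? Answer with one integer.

2

A backdoor path from U3 to U6 is any simple undirected path whose first edge points into U3 (i.e. leaves U3 via a parent).
Parents of U3: {U4}.
Enumerating:
  P1: U3 <- U4 -> U7 <- U2 -> U6
  P2: U3 <- U4 -> U7 <- U5 <- U2 -> U6
That exhausts the simple backdoor paths. Count: 2.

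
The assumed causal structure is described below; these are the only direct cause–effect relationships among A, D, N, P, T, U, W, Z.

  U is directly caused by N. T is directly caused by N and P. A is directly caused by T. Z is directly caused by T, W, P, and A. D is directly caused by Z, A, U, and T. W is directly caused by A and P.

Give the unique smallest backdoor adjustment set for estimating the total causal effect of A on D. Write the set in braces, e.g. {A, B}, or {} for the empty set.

{T}

Variables eligible for adjustment (non-descendants of A, excluding A and D): {N, P, T, U}.
Backdoor paths from A to D:
  P1: A <- T <- N -> U -> D
  P2: A <- T <- P -> W -> Z -> D
  P3: A <- T <- P -> Z -> D
  P4: A <- T -> Z -> D
  P5: A <- T -> D
The empty set is not sufficient: P1 (A <- T <- N -> U -> D) has no collider blocking it and no conditioned non-collider, so it is open.
Try {T}:
  P1: blocked at chain node T ∈ conditioning set.
  P2: blocked at chain node T ∈ conditioning set.
  P3: blocked at chain node T ∈ conditioning set.
  P4: blocked at fork node T ∈ conditioning set.
  P5: blocked at fork node T ∈ conditioning set.
{T} contains no descendant of A and blocks every backdoor path.
No other singleton works — e.g. {N} leaves P2 open — so {T} is the unique smallest valid adjustment set.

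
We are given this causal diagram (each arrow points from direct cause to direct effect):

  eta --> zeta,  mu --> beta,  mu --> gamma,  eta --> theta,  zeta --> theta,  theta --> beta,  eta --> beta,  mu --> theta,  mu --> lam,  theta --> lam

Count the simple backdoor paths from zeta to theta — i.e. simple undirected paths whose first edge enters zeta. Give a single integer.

4

A backdoor path from zeta to theta is any simple undirected path whose first edge points into zeta (i.e. leaves zeta via a parent).
Parents of zeta: {eta}.
Enumerating:
  P1: zeta <- eta -> theta
  P2: zeta <- eta -> beta <- mu -> theta
  P3: zeta <- eta -> beta <- mu -> lam <- theta
  P4: zeta <- eta -> beta <- theta
That exhausts the simple backdoor paths. Count: 4.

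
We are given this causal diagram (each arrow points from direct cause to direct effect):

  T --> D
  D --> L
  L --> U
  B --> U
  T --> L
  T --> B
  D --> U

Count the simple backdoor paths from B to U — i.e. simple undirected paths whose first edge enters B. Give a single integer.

4

A backdoor path from B to U is any simple undirected path whose first edge points into B (i.e. leaves B via a parent).
Parents of B: {T}.
Enumerating:
  P1: B <- T -> D -> L -> U
  P2: B <- T -> D -> U
  P3: B <- T -> L <- D -> U
  P4: B <- T -> L -> U
That exhausts the simple backdoor paths. Count: 4.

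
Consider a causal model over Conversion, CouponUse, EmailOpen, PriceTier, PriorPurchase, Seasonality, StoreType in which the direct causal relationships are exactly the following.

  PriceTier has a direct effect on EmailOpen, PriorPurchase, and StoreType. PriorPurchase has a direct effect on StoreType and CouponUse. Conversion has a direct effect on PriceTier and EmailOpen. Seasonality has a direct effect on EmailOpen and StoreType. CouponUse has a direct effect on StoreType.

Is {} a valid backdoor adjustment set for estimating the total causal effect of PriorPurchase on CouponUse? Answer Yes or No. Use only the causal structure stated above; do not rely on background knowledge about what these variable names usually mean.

Backdoor paths from PriorPurchase to CouponUse (paths whose first edge points into PriorPurchase):
  P1: PriorPurchase <- PriceTier <- Conversion -> EmailOpen <- Seasonality -> StoreType <- CouponUse
  P2: PriorPurchase <- PriceTier -> EmailOpen <- Seasonality -> StoreType <- CouponUse
  P3: PriorPurchase <- PriceTier -> StoreType <- CouponUse
Condition 1 (no descendant of PriorPurchase in the set): holds — descendants of PriorPurchase are {CouponUse, StoreType}; none are in {}.
Condition 2 (every backdoor path blocked by {}):
  P1: blocked at collider EmailOpen (neither it nor any descendant is in the conditioning set).
  P2: blocked at collider EmailOpen (neither it nor any descendant is in the conditioning set).
  P3: blocked at collider StoreType (neither it nor any descendant is in the conditioning set).
{} satisfies the backdoor criterion.

Yes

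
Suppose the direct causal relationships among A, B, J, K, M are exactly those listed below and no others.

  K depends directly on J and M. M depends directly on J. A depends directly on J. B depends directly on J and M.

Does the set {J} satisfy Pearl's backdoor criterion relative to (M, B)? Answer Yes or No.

Yes

Backdoor paths from M to B (paths whose first edge points into M):
  P1: M <- J -> B
Condition 1 (no descendant of M in the set): holds — descendants of M are {B, K}; none are in {J}.
Condition 2 (every backdoor path blocked by {J}):
  P1: blocked at fork node J ∈ conditioning set.
{J} satisfies the backdoor criterion.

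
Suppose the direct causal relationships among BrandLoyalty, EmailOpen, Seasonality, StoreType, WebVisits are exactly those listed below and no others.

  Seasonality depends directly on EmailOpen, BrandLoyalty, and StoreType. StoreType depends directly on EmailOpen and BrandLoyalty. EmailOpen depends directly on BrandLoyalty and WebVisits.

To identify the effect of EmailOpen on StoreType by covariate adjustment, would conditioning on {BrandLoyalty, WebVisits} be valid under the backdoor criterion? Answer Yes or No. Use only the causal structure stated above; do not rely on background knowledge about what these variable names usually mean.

Yes

Backdoor paths from EmailOpen to StoreType (paths whose first edge points into EmailOpen):
  P1: EmailOpen <- BrandLoyalty -> StoreType
  P2: EmailOpen <- BrandLoyalty -> Seasonality <- StoreType
Condition 1 (no descendant of EmailOpen in the set): holds — descendants of EmailOpen are {Seasonality, StoreType}; none are in {BrandLoyalty, WebVisits}.
Condition 2 (every backdoor path blocked by {BrandLoyalty, WebVisits}):
  P1: blocked at fork node BrandLoyalty ∈ conditioning set.
  P2: blocked at fork node BrandLoyalty ∈ conditioning set.
{BrandLoyalty, WebVisits} satisfies the backdoor criterion.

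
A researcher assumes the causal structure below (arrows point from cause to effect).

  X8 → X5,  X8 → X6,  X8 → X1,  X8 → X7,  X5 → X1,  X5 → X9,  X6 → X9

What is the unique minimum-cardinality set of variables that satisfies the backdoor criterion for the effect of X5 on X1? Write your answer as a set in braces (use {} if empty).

Variables eligible for adjustment (non-descendants of X5, excluding X5 and X1): {X6, X7, X8}.
Backdoor paths from X5 to X1:
  P1: X5 <- X8 -> X1
The empty set is not sufficient: P1 (X5 <- X8 -> X1) has no collider blocking it and no conditioned non-collider, so it is open.
Try {X8}:
  P1: blocked at fork node X8 ∈ conditioning set.
{X8} contains no descendant of X5 and blocks every backdoor path.
No other singleton works — e.g. {X6} leaves P1 open — so {X8} is the unique smallest valid adjustment set.

{X8}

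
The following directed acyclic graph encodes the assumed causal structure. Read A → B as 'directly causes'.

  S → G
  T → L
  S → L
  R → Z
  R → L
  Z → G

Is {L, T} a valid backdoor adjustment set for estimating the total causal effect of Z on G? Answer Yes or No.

Backdoor paths from Z to G (paths whose first edge points into Z):
  P1: Z <- R -> L <- S -> G
Condition 1 (no descendant of Z in the set): holds — descendants of Z are {G}; none are in {L, T}.
Condition 2 (every backdoor path blocked by {L, T}):
  P1: open — collider(s) L are conditioned on (or have a conditioned descendant) and no non-collider on the path is in the set.
{L, T} does not satisfy the backdoor criterion.

No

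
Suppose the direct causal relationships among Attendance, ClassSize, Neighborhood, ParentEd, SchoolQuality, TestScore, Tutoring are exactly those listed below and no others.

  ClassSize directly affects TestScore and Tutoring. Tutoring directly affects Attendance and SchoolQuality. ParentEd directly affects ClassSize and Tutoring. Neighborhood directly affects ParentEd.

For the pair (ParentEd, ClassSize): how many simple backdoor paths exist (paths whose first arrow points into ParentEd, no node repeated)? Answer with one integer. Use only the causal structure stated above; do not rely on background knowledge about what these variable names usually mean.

A backdoor path from ParentEd to ClassSize is any simple undirected path whose first edge points into ParentEd (i.e. leaves ParentEd via a parent).
Parents of ParentEd: {Neighborhood}.
No simple path from any parent of ParentEd reaches ClassSize without revisiting ParentEd, so there are no backdoor paths.

0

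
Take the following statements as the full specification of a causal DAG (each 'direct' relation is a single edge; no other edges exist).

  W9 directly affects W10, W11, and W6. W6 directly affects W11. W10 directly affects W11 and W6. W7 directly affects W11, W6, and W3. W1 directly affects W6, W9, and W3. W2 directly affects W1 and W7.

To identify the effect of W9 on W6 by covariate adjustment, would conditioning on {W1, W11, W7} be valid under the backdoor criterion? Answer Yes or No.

No

Backdoor paths from W9 to W6 (paths whose first edge points into W9):
  P1: W9 <- W1 <- W2 -> W7 -> W6
  P2: W9 <- W1 <- W2 -> W7 -> W11 <- W10 -> W6
  P3: W9 <- W1 <- W2 -> W7 -> W11 <- W6
  P4: W9 <- W1 -> W6
  P5: W9 <- W1 -> W3 <- W7 -> W6
  P6: W9 <- W1 -> W3 <- W7 -> W11 <- W10 -> W6
  P7: W9 <- W1 -> W3 <- W7 -> W11 <- W6
Condition 1 (no descendant of W9 in the set): FAILS — W11 is a descendant of W9.
Condition 2 (every backdoor path blocked by {W1, W11, W7}):
  P1: blocked at chain node W1 ∈ conditioning set.
  P2: blocked at chain node W1 ∈ conditioning set.
  P3: blocked at chain node W1 ∈ conditioning set.
  P4: blocked at fork node W1 ∈ conditioning set.
  P5: blocked at fork node W1 ∈ conditioning set.
  P6: blocked at fork node W1 ∈ conditioning set.
  P7: blocked at fork node W1 ∈ conditioning set.
{W1, W11, W7} does not satisfy the backdoor criterion.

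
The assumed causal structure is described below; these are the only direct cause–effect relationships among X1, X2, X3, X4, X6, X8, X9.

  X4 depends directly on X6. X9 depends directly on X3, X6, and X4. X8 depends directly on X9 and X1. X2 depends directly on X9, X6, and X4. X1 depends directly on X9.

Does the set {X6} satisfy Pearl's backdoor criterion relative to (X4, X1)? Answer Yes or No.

Yes

Backdoor paths from X4 to X1 (paths whose first edge points into X4):
  P1: X4 <- X6 -> X9 -> X1
  P2: X4 <- X6 -> X9 -> X8 <- X1
  P3: X4 <- X6 -> X2 <- X9 -> X1
  P4: X4 <- X6 -> X2 <- X9 -> X8 <- X1
Condition 1 (no descendant of X4 in the set): holds — descendants of X4 are {X1, X2, X8, X9}; none are in {X6}.
Condition 2 (every backdoor path blocked by {X6}):
  P1: blocked at fork node X6 ∈ conditioning set.
  P2: blocked at fork node X6 ∈ conditioning set.
  P3: blocked at fork node X6 ∈ conditioning set.
  P4: blocked at fork node X6 ∈ conditioning set.
{X6} satisfies the backdoor criterion.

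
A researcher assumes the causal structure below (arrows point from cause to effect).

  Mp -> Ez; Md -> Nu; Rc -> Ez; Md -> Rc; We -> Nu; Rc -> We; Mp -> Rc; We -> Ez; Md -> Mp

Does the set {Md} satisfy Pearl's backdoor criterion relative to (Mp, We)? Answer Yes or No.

Backdoor paths from Mp to We (paths whose first edge points into Mp):
  P1: Mp <- Md -> Rc -> We
  P2: Mp <- Md -> Rc -> Ez <- We
  P3: Mp <- Md -> Nu <- We
Condition 1 (no descendant of Mp in the set): holds — descendants of Mp are {Ez, Nu, Rc, We}; none are in {Md}.
Condition 2 (every backdoor path blocked by {Md}):
  P1: blocked at fork node Md ∈ conditioning set.
  P2: blocked at fork node Md ∈ conditioning set.
  P3: blocked at fork node Md ∈ conditioning set.
{Md} satisfies the backdoor criterion.

Yes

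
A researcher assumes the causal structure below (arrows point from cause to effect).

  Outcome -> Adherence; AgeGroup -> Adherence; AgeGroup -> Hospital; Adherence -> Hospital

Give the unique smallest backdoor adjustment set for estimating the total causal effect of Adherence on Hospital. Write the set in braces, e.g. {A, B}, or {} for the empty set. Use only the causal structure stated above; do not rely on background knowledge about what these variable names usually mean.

Variables eligible for adjustment (non-descendants of Adherence, excluding Adherence and Hospital): {AgeGroup, Outcome}.
Backdoor paths from Adherence to Hospital:
  P1: Adherence <- AgeGroup -> Hospital
The empty set is not sufficient: P1 (Adherence <- AgeGroup -> Hospital) has no collider blocking it and no conditioned non-collider, so it is open.
Try {AgeGroup}:
  P1: blocked at fork node AgeGroup ∈ conditioning set.
{AgeGroup} contains no descendant of Adherence and blocks every backdoor path.
No other singleton works — e.g. {Outcome} leaves P1 open — so {AgeGroup} is the unique smallest valid adjustment set.

{AgeGroup}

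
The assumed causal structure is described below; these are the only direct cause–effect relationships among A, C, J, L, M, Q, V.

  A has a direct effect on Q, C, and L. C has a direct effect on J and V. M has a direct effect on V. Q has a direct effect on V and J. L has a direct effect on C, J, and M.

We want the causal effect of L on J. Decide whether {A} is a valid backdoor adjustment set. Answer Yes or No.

Backdoor paths from L to J (paths whose first edge points into L):
  P1: L <- A -> C -> J
  P2: L <- A -> C -> V <- Q -> J
  P3: L <- A -> Q -> J
  P4: L <- A -> Q -> V <- C -> J
Condition 1 (no descendant of L in the set): holds — descendants of L are {C, J, M, V}; none are in {A}.
Condition 2 (every backdoor path blocked by {A}):
  P1: blocked at fork node A ∈ conditioning set.
  P2: blocked at fork node A ∈ conditioning set.
  P3: blocked at fork node A ∈ conditioning set.
  P4: blocked at fork node A ∈ conditioning set.
{A} satisfies the backdoor criterion.

Yes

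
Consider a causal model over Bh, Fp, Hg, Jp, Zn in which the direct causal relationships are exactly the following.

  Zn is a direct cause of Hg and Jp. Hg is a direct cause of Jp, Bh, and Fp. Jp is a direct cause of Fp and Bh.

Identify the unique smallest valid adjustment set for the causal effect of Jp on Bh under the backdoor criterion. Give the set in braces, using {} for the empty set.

{Hg}

Variables eligible for adjustment (non-descendants of Jp, excluding Jp and Bh): {Hg, Zn}.
Backdoor paths from Jp to Bh:
  P1: Jp <- Zn -> Hg -> Bh
  P2: Jp <- Hg -> Bh
The empty set is not sufficient: P1 (Jp <- Zn -> Hg -> Bh) has no collider blocking it and no conditioned non-collider, so it is open.
Try {Hg}:
  P1: blocked at chain node Hg ∈ conditioning set.
  P2: blocked at fork node Hg ∈ conditioning set.
{Hg} contains no descendant of Jp and blocks every backdoor path.
No other singleton works — e.g. {Zn} leaves P2 open — so {Hg} is the unique smallest valid adjustment set.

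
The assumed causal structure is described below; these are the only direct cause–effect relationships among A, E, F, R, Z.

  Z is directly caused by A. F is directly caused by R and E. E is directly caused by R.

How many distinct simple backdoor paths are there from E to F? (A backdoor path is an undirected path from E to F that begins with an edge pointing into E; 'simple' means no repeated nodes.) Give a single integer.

A backdoor path from E to F is any simple undirected path whose first edge points into E (i.e. leaves E via a parent).
Parents of E: {R}.
Enumerating:
  P1: E <- R -> F
That exhausts the simple backdoor paths. Count: 1.

1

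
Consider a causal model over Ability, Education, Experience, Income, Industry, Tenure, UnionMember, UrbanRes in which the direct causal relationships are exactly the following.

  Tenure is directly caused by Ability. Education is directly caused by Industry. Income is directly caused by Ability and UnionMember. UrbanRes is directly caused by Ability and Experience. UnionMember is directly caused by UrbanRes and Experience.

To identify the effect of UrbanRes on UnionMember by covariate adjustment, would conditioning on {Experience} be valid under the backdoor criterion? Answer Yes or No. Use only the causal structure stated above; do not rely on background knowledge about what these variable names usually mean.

Yes

Backdoor paths from UrbanRes to UnionMember (paths whose first edge points into UrbanRes):
  P1: UrbanRes <- Ability -> Income <- UnionMember
  P2: UrbanRes <- Experience -> UnionMember
Condition 1 (no descendant of UrbanRes in the set): holds — descendants of UrbanRes are {Income, UnionMember}; none are in {Experience}.
Condition 2 (every backdoor path blocked by {Experience}):
  P1: blocked at collider Income (neither it nor any descendant is in the conditioning set).
  P2: blocked at fork node Experience ∈ conditioning set.
{Experience} satisfies the backdoor criterion.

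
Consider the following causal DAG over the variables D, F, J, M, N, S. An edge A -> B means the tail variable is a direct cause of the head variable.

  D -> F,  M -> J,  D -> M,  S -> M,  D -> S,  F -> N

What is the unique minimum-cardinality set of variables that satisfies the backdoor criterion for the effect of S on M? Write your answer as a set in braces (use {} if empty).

{D}

Variables eligible for adjustment (non-descendants of S, excluding S and M): {D, F, N}.
Backdoor paths from S to M:
  P1: S <- D -> M
The empty set is not sufficient: P1 (S <- D -> M) has no collider blocking it and no conditioned non-collider, so it is open.
Try {D}:
  P1: blocked at fork node D ∈ conditioning set.
{D} contains no descendant of S and blocks every backdoor path.
No other singleton works — e.g. {F} leaves P1 open — so {D} is the unique smallest valid adjustment set.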